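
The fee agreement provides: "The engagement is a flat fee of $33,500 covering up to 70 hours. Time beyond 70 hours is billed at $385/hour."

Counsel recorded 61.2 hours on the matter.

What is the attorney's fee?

61.2 hours is within the 70-hour scope; only the flat fee applies.

$33,500.00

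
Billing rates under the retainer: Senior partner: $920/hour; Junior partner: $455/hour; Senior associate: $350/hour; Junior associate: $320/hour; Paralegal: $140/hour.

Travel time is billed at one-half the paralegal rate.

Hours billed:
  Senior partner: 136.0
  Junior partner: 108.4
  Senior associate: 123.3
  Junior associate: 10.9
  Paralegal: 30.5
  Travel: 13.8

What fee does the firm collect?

Senior partner: 136.0 × $920 = $125,120.00
Junior partner: 108.4 × $455 = $49,322.00
Senior associate: 123.3 × $350 = $43,155.00
Junior associate: 10.9 × $320 = $3,488.00
Paralegal: 30.5 × $140 = $4,270.00
Subtotal: $125,120.00 + $49,322.00 + $43,155.00 + $3,488.00 + $4,270.00 = $225,355.00
Travel: 13.8 × ($140 ÷ 2) = 13.8 × $70.00 = $966.00
Total: $225,355.00 + $966.00 = $226,321.00

$226,321.00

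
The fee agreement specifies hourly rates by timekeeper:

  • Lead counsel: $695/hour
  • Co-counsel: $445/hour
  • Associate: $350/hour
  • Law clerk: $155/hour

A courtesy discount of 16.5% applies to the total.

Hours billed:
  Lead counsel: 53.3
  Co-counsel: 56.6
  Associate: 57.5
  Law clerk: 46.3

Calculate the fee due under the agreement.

Lead counsel: 53.3 × $695 = $37,043.50
Co-counsel: 56.6 × $445 = $25,187.00
Associate: 57.5 × $350 = $20,125.00
Law clerk: 46.3 × $155 = $7,176.50
Subtotal: $89,532.00
Less 16.5% discount: −$14,772.78
Total: $89,532.00 − $14,772.78 = $74,759.22

$74,759.22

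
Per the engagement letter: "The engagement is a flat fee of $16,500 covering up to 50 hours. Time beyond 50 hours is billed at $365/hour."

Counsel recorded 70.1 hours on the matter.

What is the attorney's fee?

Flat fee: $16,500.00
Excess hours: 70.1 − 50 = 20.1
Overrun: 20.1 × $365 = $7,336.50
Total: $16,500.00 + $7,336.50 = $23,836.50

$23,836.50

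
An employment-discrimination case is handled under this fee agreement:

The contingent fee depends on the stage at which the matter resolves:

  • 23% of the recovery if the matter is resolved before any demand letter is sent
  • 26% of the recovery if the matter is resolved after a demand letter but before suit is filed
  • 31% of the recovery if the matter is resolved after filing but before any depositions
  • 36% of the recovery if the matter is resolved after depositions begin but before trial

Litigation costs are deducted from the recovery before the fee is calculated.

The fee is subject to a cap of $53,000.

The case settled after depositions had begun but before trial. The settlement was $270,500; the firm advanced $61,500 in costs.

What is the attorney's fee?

Fee base (net of costs): $270,500 − $61,500 = $209,000
The matter settled after depositions had begun but before trial, so the 36% rate applies.
$209,000 × 36% = $75,240.00
$75,240.00 exceeds the $53,000 cap, so the fee is capped at $53,000.00.

$53,000.00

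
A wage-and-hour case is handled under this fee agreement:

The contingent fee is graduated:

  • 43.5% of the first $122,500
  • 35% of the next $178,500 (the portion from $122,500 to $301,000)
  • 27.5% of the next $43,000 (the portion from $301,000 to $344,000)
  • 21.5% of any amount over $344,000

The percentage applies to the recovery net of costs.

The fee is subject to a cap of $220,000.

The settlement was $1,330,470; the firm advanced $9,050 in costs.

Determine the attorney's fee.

$220,000.00

Fee base (net of costs): $1,330,470 − $9,050 = $1,321,420
First $122,500 at 43.5% = $53,287.50
Next $178,500 at 35% = $62,475.00
Next $43,000 at 27.5% = $11,825.00
Remaining $977,420 at 21.5% = $210,145.30
Fee: $53,287.50 + $62,475.00 + $11,825.00 + $210,145.30 = $337,732.80
$337,732.80 exceeds the $220,000 cap, so the fee is capped at $220,000.00.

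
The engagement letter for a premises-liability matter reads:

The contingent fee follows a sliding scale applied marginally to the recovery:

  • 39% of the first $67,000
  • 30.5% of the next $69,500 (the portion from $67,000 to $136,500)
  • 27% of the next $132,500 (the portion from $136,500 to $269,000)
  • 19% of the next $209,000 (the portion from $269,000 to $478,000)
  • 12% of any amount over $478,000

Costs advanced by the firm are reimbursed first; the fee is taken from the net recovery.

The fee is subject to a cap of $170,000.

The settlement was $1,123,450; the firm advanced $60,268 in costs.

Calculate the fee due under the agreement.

$170,000.00

Fee base (net of costs): $1,123,450 − $60,268 = $1,063,182
First $67,000 at 39% = $26,130.00
Next $69,500 at 30.5% = $21,197.50
Next $132,500 at 27% = $35,775.00
Next $209,000 at 19% = $39,710.00
Remaining $585,182 at 12% = $70,221.84
Fee: $26,130.00 + $21,197.50 + $35,775.00 + $39,710.00 + $70,221.84 = $193,034.34
$193,034.34 exceeds the $170,000 cap, so the fee is capped at $170,000.00.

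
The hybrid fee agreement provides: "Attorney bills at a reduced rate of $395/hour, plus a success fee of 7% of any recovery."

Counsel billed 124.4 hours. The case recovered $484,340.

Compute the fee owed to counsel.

$83,041.80

Hourly: 124.4 × $395 = $49,138.00
Success fee: 7% of $484,340 = $33,903.80
Total: $49,138.00 + $33,903.80 = $83,041.80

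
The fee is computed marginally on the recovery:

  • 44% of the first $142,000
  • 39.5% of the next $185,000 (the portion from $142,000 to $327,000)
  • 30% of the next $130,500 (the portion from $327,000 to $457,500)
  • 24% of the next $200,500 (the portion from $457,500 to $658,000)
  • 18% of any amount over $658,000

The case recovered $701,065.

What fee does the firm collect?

$230,576.70

First $142,000 at 44% = $62,480.00
Next $185,000 at 39.5% = $73,075.00
Next $130,500 at 30% = $39,150.00
Next $200,500 at 24% = $48,120.00
Remaining $43,065 at 18% = $7,751.70
Fee: $62,480.00 + $73,075.00 + $39,150.00 + $48,120.00 + $7,751.70 = $230,576.70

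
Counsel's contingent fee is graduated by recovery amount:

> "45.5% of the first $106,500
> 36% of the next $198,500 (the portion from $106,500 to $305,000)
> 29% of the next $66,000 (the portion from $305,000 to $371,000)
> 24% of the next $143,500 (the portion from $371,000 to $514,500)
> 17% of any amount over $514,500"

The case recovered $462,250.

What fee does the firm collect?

First $106,500 at 45.5% = $48,457.50
Next $198,500 at 36% = $71,460.00
Next $66,000 at 29% = $19,140.00
Remaining $91,250 at 24% = $21,900.00
Fee: $48,457.50 + $71,460.00 + $19,140.00 + $21,900.00 = $160,957.50

$160,957.50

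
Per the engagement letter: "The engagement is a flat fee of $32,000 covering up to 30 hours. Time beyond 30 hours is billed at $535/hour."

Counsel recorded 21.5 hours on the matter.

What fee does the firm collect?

$32,000.00

21.5 hours is within the 30-hour scope; only the flat fee applies.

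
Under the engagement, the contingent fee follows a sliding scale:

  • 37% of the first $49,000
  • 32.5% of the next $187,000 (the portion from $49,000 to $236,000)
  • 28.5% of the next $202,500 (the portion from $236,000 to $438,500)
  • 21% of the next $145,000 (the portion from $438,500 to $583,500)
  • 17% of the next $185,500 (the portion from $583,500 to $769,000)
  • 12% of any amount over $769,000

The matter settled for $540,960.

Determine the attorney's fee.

First $49,000 at 37% = $18,130.00
Next $187,000 at 32.5% = $60,775.00
Next $202,500 at 28.5% = $57,712.50
Remaining $102,460 at 21% = $21,516.60
Fee: $18,130.00 + $60,775.00 + $57,712.50 + $21,516.60 = $158,134.10

$158,134.10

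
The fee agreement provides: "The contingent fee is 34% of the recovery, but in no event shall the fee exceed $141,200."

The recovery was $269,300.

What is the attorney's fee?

$91,562.00

34% of $269,300 = $91,562.00
That is under the $141,200 cap.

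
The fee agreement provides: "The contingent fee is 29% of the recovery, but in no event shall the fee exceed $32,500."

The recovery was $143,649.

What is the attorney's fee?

$32,500.00

29% of $143,649 = $41,658.21
That exceeds the $32,500 cap, so the fee is capped at $32,500.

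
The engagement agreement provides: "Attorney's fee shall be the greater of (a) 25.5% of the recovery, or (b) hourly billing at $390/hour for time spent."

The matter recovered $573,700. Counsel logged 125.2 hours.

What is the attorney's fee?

$146,293.50

(a) 25.5% of $573,700 = $146,293.50
(b) 125.2 × $390 = $48,828.00
The greater is (a): $146,293.50.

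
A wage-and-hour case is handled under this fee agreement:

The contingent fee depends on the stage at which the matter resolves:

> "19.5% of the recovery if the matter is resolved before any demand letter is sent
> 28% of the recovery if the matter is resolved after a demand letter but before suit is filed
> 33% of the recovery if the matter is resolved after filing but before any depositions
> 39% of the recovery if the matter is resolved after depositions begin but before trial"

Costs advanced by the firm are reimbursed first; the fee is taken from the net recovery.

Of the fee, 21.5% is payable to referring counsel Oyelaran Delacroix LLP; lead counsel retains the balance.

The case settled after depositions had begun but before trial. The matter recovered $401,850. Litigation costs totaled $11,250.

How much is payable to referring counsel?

Fee base (net of costs): $401,850 − $11,250 = $390,600
The matter settled after depositions had begun but before trial, so the 39% rate applies.
$390,600 × 39% = $152,334.00
Referral share: 21.5% of $152,334.00 = $32,751.81; lead counsel retains $152,334.00 − $32,751.81 = $119,582.19.

$32,751.81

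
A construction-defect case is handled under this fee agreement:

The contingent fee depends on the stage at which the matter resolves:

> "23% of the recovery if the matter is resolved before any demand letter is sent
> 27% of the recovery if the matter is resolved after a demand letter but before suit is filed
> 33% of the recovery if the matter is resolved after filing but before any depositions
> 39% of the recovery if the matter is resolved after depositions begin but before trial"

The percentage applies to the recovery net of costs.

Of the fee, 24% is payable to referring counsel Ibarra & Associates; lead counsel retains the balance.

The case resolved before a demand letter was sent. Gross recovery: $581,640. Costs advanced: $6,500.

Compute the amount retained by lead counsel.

Fee base (net of costs): $581,640 − $6,500 = $575,140
The matter resolved before a demand letter was sent, so the 23% rate applies.
$575,140 × 23% = $132,282.20
Referral share: 24% of $132,282.20 = $31,747.73; lead counsel retains $132,282.20 − $31,747.73 = $100,534.47.

$100,534.47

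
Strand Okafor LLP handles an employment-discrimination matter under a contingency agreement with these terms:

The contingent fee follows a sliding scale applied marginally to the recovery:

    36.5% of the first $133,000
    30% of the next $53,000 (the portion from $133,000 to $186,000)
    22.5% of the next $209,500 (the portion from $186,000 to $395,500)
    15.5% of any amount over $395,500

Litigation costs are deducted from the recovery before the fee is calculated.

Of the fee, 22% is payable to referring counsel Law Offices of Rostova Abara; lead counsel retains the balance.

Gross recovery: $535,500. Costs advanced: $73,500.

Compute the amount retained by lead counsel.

$95,074.20

Fee base (net of costs): $535,500 − $73,500 = $462,000
First $133,000 at 36.5% = $48,545.00
Next $53,000 at 30% = $15,900.00
Next $209,500 at 22.5% = $47,137.50
Remaining $66,500 at 15.5% = $10,307.50
Fee: $48,545.00 + $15,900.00 + $47,137.50 + $10,307.50 = $121,890.00
Referral share: 22% of $121,890.00 = $26,815.80; lead counsel retains $121,890.00 − $26,815.80 = $95,074.20.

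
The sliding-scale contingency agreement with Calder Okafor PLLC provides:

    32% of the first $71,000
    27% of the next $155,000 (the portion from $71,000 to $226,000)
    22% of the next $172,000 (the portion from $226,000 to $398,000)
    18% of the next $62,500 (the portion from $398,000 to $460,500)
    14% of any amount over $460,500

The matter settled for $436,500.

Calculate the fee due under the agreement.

$109,340.00

First $71,000 at 32% = $22,720.00
Next $155,000 at 27% = $41,850.00
Next $172,000 at 22% = $37,840.00
Remaining $38,500 at 18% = $6,930.00
Fee: $22,720.00 + $41,850.00 + $37,840.00 + $6,930.00 = $109,340.00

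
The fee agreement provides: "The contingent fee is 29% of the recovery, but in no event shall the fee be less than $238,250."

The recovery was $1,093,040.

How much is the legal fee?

$316,981.60

29% of $1,093,040 = $316,981.60
That exceeds the $238,250 minimum.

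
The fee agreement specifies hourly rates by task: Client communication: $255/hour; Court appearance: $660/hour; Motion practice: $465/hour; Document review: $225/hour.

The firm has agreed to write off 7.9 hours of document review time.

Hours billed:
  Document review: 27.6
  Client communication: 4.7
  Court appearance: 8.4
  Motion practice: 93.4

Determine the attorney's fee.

$54,606.00

Client communication: 4.7 × $255 = $1,198.50
Court appearance: 8.4 × $660 = $5,544.00
Motion practice: 93.4 × $465 = $43,431.00
Document review: 27.6 × $225 = $6,210.00
Subtotal: $56,383.50
Write-off: 7.9 × $225 = $1,777.50
Total: $56,383.50 − $1,777.50 = $54,606.00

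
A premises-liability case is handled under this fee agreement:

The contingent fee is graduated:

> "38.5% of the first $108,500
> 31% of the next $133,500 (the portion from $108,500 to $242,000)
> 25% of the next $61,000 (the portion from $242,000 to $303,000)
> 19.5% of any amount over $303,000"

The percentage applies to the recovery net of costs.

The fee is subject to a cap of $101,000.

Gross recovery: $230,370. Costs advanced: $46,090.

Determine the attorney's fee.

Fee base (net of costs): $230,370 − $46,090 = $184,280
First $108,500 at 38.5% = $41,772.50
Remaining $75,780 at 31% = $23,491.80
Fee: $41,772.50 + $23,491.80 = $65,264.30
$65,264.30 is under the $101,000 cap.

$65,264.30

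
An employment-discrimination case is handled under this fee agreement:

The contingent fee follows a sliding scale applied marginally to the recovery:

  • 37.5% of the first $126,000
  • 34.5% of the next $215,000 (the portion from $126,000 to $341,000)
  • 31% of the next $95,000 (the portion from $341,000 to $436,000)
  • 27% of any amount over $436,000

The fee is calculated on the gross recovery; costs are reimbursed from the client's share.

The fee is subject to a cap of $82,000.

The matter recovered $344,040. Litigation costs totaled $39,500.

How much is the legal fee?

$82,000.00

Fee base is the gross recovery, $344,040; costs are reimbursed separately.
First $126,000 at 37.5% = $47,250.00
Next $215,000 at 34.5% = $74,175.00
Remaining $3,040 at 31% = $942.40
Fee: $47,250.00 + $74,175.00 + $942.40 = $122,367.40
$122,367.40 exceeds the $82,000 cap, so the fee is capped at $82,000.00.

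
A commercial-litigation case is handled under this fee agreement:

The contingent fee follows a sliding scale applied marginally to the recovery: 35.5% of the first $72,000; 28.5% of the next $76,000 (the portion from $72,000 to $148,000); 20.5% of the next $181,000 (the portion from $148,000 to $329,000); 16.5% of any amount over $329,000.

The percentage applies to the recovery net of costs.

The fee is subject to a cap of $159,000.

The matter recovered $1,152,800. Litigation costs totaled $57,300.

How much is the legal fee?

Fee base (net of costs): $1,152,800 − $57,300 = $1,095,500
First $72,000 at 35.5% = $25,560.00
Next $76,000 at 28.5% = $21,660.00
Next $181,000 at 20.5% = $37,105.00
Remaining $766,500 at 16.5% = $126,472.50
Fee: $25,560.00 + $21,660.00 + $37,105.00 + $126,472.50 = $210,797.50
$210,797.50 exceeds the $159,000 cap, so the fee is capped at $159,000.00.

$159,000.00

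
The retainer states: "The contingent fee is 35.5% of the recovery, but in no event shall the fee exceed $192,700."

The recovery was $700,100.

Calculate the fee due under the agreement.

$192,700.00

35.5% of $700,100 = $248,535.50
That exceeds the $192,700 cap, so the fee is capped at $192,700.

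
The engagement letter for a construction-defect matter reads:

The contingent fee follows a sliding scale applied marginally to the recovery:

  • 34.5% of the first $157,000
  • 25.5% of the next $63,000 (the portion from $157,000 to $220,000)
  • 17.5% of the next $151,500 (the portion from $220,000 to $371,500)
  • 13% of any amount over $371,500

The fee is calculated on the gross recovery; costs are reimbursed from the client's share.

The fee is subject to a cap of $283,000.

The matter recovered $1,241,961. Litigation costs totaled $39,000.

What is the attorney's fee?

Fee base is the gross recovery, $1,241,961; costs are reimbursed separately.
First $157,000 at 34.5% = $54,165.00
Next $63,000 at 25.5% = $16,065.00
Next $151,500 at 17.5% = $26,512.50
Remaining $870,461 at 13% = $113,159.93
Fee: $54,165.00 + $16,065.00 + $26,512.50 + $113,159.93 = $209,902.43
$209,902.43 is under the $283,000 cap.

$209,902.43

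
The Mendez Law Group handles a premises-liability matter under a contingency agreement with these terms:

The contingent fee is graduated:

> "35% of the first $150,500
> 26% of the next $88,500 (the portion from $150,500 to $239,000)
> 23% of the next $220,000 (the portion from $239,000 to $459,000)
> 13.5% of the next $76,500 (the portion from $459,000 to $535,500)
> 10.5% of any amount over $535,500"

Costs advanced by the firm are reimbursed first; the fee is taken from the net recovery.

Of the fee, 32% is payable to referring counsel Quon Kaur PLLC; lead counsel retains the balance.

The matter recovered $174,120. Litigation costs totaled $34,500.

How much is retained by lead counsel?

$33,229.56

Fee base (net of costs): $174,120 − $34,500 = $139,620
First $139,620 at 35% = $48,867.00
Referral share: 32% of $48,867.00 = $15,637.44; lead counsel retains $48,867.00 − $15,637.44 = $33,229.56.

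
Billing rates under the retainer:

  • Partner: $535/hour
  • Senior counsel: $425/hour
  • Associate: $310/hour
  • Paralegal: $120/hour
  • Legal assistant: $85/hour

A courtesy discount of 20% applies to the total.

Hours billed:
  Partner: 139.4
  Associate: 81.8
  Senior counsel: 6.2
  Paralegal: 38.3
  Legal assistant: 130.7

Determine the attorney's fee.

$94,622.00

Partner: 139.4 × $535 = $74,579.00
Senior counsel: 6.2 × $425 = $2,635.00
Associate: 81.8 × $310 = $25,358.00
Paralegal: 38.3 × $120 = $4,596.00
Legal assistant: 130.7 × $85 = $11,109.50
Subtotal: $118,277.50
Less 20% discount: −$23,655.50
Total: $118,277.50 − $23,655.50 = $94,622.00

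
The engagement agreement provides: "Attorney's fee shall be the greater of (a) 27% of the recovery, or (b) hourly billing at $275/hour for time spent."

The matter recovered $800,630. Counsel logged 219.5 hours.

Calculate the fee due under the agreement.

(a) 27% of $800,630 = $216,170.10
(b) 219.5 × $275 = $60,362.50
The greater is (a): $216,170.10.

$216,170.10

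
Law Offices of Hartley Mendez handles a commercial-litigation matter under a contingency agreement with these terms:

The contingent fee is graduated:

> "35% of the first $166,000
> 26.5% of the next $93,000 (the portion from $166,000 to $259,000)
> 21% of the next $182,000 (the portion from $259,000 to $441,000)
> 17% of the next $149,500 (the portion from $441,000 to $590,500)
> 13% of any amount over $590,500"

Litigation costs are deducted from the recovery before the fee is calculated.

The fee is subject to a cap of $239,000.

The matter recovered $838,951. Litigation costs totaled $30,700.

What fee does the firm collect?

Fee base (net of costs): $838,951 − $30,700 = $808,251
First $166,000 at 35% = $58,100.00
Next $93,000 at 26.5% = $24,645.00
Next $182,000 at 21% = $38,220.00
Next $149,500 at 17% = $25,415.00
Remaining $217,751 at 13% = $28,307.63
Fee: $58,100.00 + $24,645.00 + $38,220.00 + $25,415.00 + $28,307.63 = $174,687.63
$174,687.63 is under the $239,000 cap.

$174,687.63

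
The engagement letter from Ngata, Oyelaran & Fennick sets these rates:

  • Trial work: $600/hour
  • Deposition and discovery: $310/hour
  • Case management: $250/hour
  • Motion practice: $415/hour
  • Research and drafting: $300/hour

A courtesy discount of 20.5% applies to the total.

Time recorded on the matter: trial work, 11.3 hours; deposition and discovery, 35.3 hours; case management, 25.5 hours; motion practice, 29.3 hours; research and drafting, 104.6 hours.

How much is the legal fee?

Trial work: 11.3 × $600 = $6,780.00
Deposition and discovery: 35.3 × $310 = $10,943.00
Case management: 25.5 × $250 = $6,375.00
Motion practice: 29.3 × $415 = $12,159.50
Research and drafting: 104.6 × $300 = $31,380.00
Subtotal: $67,637.50
Less 20.5% discount: −$13,865.69
Total: $67,637.50 − $13,865.69 = $53,771.81

$53,771.81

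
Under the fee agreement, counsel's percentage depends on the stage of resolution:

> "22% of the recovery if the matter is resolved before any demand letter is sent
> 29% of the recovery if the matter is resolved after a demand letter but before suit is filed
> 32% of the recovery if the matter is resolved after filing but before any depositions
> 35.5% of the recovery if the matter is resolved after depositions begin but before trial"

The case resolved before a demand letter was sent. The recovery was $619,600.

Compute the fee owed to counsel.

The matter resolved before a demand letter was sent, so the 22% rate applies.
$619,600 × 22% = $136,312.00

$136,312.00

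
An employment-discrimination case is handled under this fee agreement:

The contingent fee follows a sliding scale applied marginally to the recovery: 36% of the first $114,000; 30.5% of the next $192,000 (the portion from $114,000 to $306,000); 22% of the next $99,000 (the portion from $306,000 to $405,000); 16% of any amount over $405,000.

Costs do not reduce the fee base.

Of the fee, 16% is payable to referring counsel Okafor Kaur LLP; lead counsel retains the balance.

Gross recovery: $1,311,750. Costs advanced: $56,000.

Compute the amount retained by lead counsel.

Fee base is the gross recovery, $1,311,750; costs are reimbursed separately.
First $114,000 at 36% = $41,040.00
Next $192,000 at 30.5% = $58,560.00
Next $99,000 at 22% = $21,780.00
Remaining $906,750 at 16% = $145,080.00
Fee: $41,040.00 + $58,560.00 + $21,780.00 + $145,080.00 = $266,460.00
Referral share: 16% of $266,460.00 = $42,633.60; lead counsel retains $266,460.00 − $42,633.60 = $223,826.40.

$223,826.40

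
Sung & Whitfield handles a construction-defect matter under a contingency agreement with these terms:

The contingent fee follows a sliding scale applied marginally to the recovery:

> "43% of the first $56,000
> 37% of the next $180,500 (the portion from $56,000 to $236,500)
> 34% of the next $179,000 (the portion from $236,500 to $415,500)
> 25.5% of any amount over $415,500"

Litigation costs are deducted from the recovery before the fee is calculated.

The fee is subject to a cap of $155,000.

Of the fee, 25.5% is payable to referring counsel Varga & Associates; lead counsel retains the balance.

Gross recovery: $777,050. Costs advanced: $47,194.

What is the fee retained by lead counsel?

Fee base (net of costs): $777,050 − $47,194 = $729,856
First $56,000 at 43% = $24,080.00
Next $180,500 at 37% = $66,785.00
Next $179,000 at 34% = $60,860.00
Remaining $314,356 at 25.5% = $80,160.78
Fee: $24,080.00 + $66,785.00 + $60,860.00 + $80,160.78 = $231,885.78
$231,885.78 exceeds the $155,000 cap, so the fee is capped at $155,000.00.
Referral share: 25.5% of $155,000.00 = $39,525.00; lead counsel retains $155,000.00 − $39,525.00 = $115,475.00.

$115,475.00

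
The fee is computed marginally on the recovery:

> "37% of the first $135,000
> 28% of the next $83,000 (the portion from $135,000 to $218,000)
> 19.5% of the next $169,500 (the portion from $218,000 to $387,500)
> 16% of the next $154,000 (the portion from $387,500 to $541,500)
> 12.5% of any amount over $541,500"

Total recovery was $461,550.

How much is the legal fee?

$118,090.50

First $135,000 at 37% = $49,950.00
Next $83,000 at 28% = $23,240.00
Next $169,500 at 19.5% = $33,052.50
Remaining $74,050 at 16% = $11,848.00
Fee: $49,950.00 + $23,240.00 + $33,052.50 + $11,848.00 = $118,090.50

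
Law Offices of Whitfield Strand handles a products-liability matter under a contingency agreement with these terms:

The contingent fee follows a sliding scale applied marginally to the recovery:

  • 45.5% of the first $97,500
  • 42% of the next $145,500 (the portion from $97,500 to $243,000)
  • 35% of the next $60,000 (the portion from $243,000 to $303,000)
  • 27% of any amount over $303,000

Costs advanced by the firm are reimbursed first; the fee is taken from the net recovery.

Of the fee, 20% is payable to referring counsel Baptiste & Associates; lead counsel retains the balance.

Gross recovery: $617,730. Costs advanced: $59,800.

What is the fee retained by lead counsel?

Fee base (net of costs): $617,730 − $59,800 = $557,930
First $97,500 at 45.5% = $44,362.50
Next $145,500 at 42% = $61,110.00
Next $60,000 at 35% = $21,000.00
Remaining $254,930 at 27% = $68,831.10
Fee: $44,362.50 + $61,110.00 + $21,000.00 + $68,831.10 = $195,303.60
Referral share: 20% of $195,303.60 = $39,060.72; lead counsel retains $195,303.60 − $39,060.72 = $156,242.88.

$156,242.88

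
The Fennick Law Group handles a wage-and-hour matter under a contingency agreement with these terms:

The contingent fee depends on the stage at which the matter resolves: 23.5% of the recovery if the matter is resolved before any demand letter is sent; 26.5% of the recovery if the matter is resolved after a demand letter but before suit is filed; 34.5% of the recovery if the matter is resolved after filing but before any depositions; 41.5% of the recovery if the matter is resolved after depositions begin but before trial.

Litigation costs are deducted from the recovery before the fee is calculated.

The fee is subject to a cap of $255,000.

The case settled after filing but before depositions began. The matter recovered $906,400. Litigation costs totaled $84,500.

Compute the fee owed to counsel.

$255,000.00

Fee base (net of costs): $906,400 − $84,500 = $821,900
The matter settled after filing but before depositions began, so the 34.5% rate applies.
$821,900 × 34.5% = $283,555.50
$283,555.50 exceeds the $255,000 cap, so the fee is capped at $255,000.00.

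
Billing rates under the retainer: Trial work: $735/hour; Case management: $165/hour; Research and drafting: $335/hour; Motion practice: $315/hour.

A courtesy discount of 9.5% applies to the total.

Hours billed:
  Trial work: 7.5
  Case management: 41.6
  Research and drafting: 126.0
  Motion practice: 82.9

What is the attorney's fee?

Trial work: 7.5 × $735 = $5,512.50
Case management: 41.6 × $165 = $6,864.00
Research and drafting: 126.0 × $335 = $42,210.00
Motion practice: 82.9 × $315 = $26,113.50
Subtotal: $80,700.00
Less 9.5% discount: −$7,666.50
Total: $80,700.00 − $7,666.50 = $73,033.50

$73,033.50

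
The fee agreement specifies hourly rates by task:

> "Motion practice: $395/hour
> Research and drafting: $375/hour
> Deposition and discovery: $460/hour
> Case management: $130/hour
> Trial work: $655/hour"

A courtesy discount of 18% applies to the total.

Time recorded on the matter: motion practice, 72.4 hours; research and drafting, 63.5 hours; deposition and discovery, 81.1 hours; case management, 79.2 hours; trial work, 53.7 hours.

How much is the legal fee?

$110,852.52

Motion practice: 72.4 × $395 = $28,598.00
Research and drafting: 63.5 × $375 = $23,812.50
Deposition and discovery: 81.1 × $460 = $37,306.00
Case management: 79.2 × $130 = $10,296.00
Trial work: 53.7 × $655 = $35,173.50
Subtotal: $135,186.00
Less 18% discount: −$24,333.48
Total: $135,186.00 − $24,333.48 = $110,852.52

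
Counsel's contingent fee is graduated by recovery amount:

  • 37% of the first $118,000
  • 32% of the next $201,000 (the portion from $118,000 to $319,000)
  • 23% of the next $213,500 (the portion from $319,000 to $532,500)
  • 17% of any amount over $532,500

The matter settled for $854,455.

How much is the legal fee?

First $118,000 at 37% = $43,660.00
Next $201,000 at 32% = $64,320.00
Next $213,500 at 23% = $49,105.00
Remaining $321,955 at 17% = $54,732.35
Fee: $43,660.00 + $64,320.00 + $49,105.00 + $54,732.35 = $211,817.35

$211,817.35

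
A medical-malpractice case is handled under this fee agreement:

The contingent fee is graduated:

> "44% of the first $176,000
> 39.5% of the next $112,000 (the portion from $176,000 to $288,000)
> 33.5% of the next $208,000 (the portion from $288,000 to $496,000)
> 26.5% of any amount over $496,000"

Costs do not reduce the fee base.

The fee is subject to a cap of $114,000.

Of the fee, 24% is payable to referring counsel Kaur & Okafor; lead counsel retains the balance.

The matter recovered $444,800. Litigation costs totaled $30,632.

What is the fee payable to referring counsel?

$27,360.00

Fee base is the gross recovery, $444,800; costs are reimbursed separately.
First $176,000 at 44% = $77,440.00
Next $112,000 at 39.5% = $44,240.00
Remaining $156,800 at 33.5% = $52,528.00
Fee: $77,440.00 + $44,240.00 + $52,528.00 = $174,208.00
$174,208.00 exceeds the $114,000 cap, so the fee is capped at $114,000.00.
Referral share: 24% of $114,000.00 = $27,360.00; lead counsel retains $114,000.00 − $27,360.00 = $86,640.00.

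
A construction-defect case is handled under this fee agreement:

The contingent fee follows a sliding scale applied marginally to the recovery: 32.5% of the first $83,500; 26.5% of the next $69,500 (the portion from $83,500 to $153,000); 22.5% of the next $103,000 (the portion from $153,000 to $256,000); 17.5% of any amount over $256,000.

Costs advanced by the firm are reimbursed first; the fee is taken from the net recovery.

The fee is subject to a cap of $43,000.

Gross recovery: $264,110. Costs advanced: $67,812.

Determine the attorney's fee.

Fee base (net of costs): $264,110 − $67,812 = $196,298
First $83,500 at 32.5% = $27,137.50
Next $69,500 at 26.5% = $18,417.50
Remaining $43,298 at 22.5% = $9,742.05
Fee: $27,137.50 + $18,417.50 + $9,742.05 = $55,297.05
$55,297.05 exceeds the $43,000 cap, so the fee is capped at $43,000.00.

$43,000.00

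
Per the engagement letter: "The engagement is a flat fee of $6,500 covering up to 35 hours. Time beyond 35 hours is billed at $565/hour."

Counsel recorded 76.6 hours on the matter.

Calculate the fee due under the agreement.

$30,004.00

Flat fee: $6,500.00
Excess hours: 76.6 − 35 = 41.6
Overrun: 41.6 × $565 = $23,504.00
Total: $6,500.00 + $23,504.00 = $30,004.00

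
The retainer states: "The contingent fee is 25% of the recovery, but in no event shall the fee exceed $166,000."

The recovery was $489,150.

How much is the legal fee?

25% of $489,150 = $122,287.50
That is under the $166,000 cap.

$122,287.50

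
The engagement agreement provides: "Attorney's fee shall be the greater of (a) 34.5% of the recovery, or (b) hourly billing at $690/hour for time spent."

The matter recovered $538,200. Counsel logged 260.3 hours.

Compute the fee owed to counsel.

(a) 34.5% of $538,200 = $185,679.00
(b) 260.3 × $690 = $179,607.00
The greater is (a): $185,679.00.

$185,679.00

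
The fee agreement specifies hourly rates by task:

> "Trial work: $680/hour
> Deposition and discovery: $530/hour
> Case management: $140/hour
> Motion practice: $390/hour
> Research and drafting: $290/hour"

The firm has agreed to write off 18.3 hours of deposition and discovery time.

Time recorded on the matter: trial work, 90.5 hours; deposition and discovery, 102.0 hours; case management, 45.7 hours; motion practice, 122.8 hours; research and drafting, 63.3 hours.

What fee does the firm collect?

$178,548.00

Trial work: 90.5 × $680 = $61,540.00
Deposition and discovery: 102.0 × $530 = $54,060.00
Case management: 45.7 × $140 = $6,398.00
Motion practice: 122.8 × $390 = $47,892.00
Research and drafting: 63.3 × $290 = $18,357.00
Subtotal: $188,247.00
Write-off: 18.3 × $530 = $9,699.00
Total: $188,247.00 − $9,699.00 = $178,548.00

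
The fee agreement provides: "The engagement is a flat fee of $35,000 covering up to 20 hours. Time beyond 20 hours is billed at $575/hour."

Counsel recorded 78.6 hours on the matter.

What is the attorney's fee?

$68,695.00

Flat fee: $35,000.00
Excess hours: 78.6 − 20 = 58.6
Overrun: 58.6 × $575 = $33,695.00
Total: $35,000.00 + $33,695.00 = $68,695.00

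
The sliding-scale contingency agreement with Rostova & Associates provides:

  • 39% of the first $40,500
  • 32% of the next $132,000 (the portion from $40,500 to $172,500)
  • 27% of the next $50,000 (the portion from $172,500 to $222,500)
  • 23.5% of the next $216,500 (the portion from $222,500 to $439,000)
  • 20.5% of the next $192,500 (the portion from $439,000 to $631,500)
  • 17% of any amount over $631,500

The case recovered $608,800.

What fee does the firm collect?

First $40,500 at 39% = $15,795.00
Next $132,000 at 32% = $42,240.00
Next $50,000 at 27% = $13,500.00
Next $216,500 at 23.5% = $50,877.50
Remaining $169,800 at 20.5% = $34,809.00
Fee: $15,795.00 + $42,240.00 + $13,500.00 + $50,877.50 + $34,809.00 = $157,221.50

$157,221.50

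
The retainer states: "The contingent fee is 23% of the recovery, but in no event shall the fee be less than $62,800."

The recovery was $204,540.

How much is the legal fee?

23% of $204,540 = $47,044.20
That is below the $62,800 minimum, so the minimum applies.

$62,800.00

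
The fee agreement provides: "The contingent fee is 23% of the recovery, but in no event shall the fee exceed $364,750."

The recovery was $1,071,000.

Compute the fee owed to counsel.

$246,330.00

23% of $1,071,000 = $246,330.00
That is under the $364,750 cap.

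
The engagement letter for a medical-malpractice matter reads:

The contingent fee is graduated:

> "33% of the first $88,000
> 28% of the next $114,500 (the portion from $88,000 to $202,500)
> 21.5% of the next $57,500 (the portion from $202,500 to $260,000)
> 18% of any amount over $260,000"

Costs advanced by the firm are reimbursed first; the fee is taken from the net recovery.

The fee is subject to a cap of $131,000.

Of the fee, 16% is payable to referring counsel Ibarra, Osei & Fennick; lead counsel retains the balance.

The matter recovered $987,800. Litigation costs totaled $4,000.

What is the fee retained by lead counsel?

Fee base (net of costs): $987,800 − $4,000 = $983,800
First $88,000 at 33% = $29,040.00
Next $114,500 at 28% = $32,060.00
Next $57,500 at 21.5% = $12,362.50
Remaining $723,800 at 18% = $130,284.00
Fee: $29,040.00 + $32,060.00 + $12,362.50 + $130,284.00 = $203,746.50
$203,746.50 exceeds the $131,000 cap, so the fee is capped at $131,000.00.
Referral share: 16% of $131,000.00 = $20,960.00; lead counsel retains $131,000.00 − $20,960.00 = $110,040.00.

$110,040.00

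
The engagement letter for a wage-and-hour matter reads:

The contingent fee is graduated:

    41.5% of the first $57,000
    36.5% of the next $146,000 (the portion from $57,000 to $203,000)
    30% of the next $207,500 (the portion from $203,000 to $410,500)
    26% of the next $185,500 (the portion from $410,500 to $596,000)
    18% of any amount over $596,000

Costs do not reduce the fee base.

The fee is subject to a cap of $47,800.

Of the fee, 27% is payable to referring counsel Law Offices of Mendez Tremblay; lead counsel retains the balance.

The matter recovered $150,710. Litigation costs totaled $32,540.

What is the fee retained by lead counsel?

$34,894.00

Fee base is the gross recovery, $150,710; costs are reimbursed separately.
First $57,000 at 41.5% = $23,655.00
Remaining $93,710 at 36.5% = $34,204.15
Fee: $23,655.00 + $34,204.15 = $57,859.15
$57,859.15 exceeds the $47,800 cap, so the fee is capped at $47,800.00.
Referral share: 27% of $47,800.00 = $12,906.00; lead counsel retains $47,800.00 − $12,906.00 = $34,894.00.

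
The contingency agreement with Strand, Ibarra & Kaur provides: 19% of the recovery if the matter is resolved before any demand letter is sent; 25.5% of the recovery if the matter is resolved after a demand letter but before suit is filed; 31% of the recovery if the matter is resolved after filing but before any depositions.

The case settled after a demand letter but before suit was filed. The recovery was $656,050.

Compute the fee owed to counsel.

The matter settled after a demand letter but before suit was filed, so the 25.5% rate applies.
$656,050 × 25.5% = $167,292.75

$167,292.75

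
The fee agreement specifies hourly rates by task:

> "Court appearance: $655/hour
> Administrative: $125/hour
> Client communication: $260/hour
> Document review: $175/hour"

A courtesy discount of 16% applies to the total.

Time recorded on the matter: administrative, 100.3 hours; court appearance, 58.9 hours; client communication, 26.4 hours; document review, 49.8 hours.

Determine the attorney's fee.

Court appearance: 58.9 × $655 = $38,579.50
Administrative: 100.3 × $125 = $12,537.50
Client communication: 26.4 × $260 = $6,864.00
Document review: 49.8 × $175 = $8,715.00
Subtotal: $66,696.00
Less 16% discount: −$10,671.36
Total: $66,696.00 − $10,671.36 = $56,024.64

$56,024.64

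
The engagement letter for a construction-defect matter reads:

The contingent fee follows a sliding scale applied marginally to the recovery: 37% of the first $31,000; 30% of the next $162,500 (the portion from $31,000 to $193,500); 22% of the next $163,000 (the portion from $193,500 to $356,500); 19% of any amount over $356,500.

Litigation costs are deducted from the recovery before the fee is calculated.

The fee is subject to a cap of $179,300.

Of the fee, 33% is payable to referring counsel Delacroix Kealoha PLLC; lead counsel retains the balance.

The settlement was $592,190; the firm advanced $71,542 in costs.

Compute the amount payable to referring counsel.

$41,998.48

Fee base (net of costs): $592,190 − $71,542 = $520,648
First $31,000 at 37% = $11,470.00
Next $162,500 at 30% = $48,750.00
Next $163,000 at 22% = $35,860.00
Remaining $164,148 at 19% = $31,188.12
Fee: $11,470.00 + $48,750.00 + $35,860.00 + $31,188.12 = $127,268.12
$127,268.12 is under the $179,300 cap.
Referral share: 33% of $127,268.12 = $41,998.48; lead counsel retains $127,268.12 − $41,998.48 = $85,269.64.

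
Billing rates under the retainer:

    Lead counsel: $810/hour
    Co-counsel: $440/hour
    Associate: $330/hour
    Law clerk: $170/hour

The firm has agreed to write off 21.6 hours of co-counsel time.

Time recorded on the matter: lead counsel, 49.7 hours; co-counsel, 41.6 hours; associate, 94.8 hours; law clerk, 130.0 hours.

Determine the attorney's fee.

Lead counsel: 49.7 × $810 = $40,257.00
Co-counsel: 41.6 × $440 = $18,304.00
Associate: 94.8 × $330 = $31,284.00
Law clerk: 130.0 × $170 = $22,100.00
Subtotal: $111,945.00
Write-off: 21.6 × $440 = $9,504.00
Total: $111,945.00 − $9,504.00 = $102,441.00

$102,441.00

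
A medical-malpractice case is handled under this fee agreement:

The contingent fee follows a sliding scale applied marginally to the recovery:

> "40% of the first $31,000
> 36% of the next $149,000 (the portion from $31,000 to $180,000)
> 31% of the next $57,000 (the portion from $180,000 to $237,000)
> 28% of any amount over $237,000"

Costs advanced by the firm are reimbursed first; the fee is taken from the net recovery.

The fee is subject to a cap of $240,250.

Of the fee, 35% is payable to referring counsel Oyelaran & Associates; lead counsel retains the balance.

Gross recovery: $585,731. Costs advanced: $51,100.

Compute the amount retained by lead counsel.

Fee base (net of costs): $585,731 − $51,100 = $534,631
First $31,000 at 40% = $12,400.00
Next $149,000 at 36% = $53,640.00
Next $57,000 at 31% = $17,670.00
Remaining $297,631 at 28% = $83,336.68
Fee: $12,400.00 + $53,640.00 + $17,670.00 + $83,336.68 = $167,046.68
$167,046.68 is under the $240,250 cap.
Referral share: 35% of $167,046.68 = $58,466.34; lead counsel retains $167,046.68 − $58,466.34 = $108,580.34.

$108,580.34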